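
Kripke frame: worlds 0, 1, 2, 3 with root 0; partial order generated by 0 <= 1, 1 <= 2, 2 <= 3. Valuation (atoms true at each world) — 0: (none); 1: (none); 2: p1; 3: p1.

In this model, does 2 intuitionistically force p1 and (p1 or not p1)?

Yes

2 forces p1 and (p1 or not p1) since 2 forces both conjuncts.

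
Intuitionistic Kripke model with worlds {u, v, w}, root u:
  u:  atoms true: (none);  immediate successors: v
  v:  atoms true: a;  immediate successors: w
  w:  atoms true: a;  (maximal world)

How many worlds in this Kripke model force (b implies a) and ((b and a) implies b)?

u: forces it.
v: forces it.
w: forces it.
Worlds forcing the formula: {u, v, w}.

3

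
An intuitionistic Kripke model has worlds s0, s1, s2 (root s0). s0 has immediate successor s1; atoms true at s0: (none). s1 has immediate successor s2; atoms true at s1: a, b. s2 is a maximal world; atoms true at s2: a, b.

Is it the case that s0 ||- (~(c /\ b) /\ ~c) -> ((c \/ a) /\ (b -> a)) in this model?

s0 ||-/- (~(c /\ b) /\ ~c) -> ((c \/ a) /\ (b -> a)): already at s0 itself, s0 ||- ~(c /\ b) /\ ~c but s0 ||-/- (c \/ a) /\ (b -> a).
s0 ||-/- (c \/ a) /\ (b -> a) since s0 fails c \/ a.

No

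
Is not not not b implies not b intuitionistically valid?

This is triple-negation reduction, which is intuitionistically derivable.
Assume not not not b and suppose b. Then not not b (double-negation introduction), contradicting not not not b. So not b.

Yes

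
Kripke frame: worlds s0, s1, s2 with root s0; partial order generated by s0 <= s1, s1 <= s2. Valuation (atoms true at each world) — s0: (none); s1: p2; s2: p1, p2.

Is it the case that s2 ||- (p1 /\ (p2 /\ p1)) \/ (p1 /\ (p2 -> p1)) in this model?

Yes

s2 ||- (p1 /\ (p2 /\ p1)) \/ (p1 /\ (p2 -> p1)) via the disjunct p1 /\ (p2 /\ p1).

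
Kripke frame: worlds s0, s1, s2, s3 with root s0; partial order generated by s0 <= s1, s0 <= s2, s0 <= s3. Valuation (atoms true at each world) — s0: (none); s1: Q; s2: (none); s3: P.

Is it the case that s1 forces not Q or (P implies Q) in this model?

s1 forces not Q or (P implies Q) via the disjunct P implies Q.

Yes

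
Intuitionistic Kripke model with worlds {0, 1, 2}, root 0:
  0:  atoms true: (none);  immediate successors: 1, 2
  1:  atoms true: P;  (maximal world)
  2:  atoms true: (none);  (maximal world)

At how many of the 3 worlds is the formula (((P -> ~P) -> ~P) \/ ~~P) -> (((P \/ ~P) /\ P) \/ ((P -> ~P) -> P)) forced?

0: does not force it — 0 ||-/- (((P -> ~P) -> ~P) \/ ~~P) -> (((P \/ ~P) /\ P) \/ ((P -> ~P) -> P)): already at 0 itself, 0 ||- ((P -> ~P) -> ~P) \/ ~~P but 0 ||-/- ((P \/ ~P) /\ P) \/ ((P -> ~P) -> P).
1: forces it.
2: does not force it — 2 ||-/- (((P -> ~P) -> ~P) \/ ~~P) -> (((P \/ ~P) /\ P) \/ ((P -> ~P) -> P)): already at 2 itself, 2 ||- ((P -> ~P) -> ~P) \/ ~~P but 2 ||-/- ((P \/ ~P) /\ P) \/ ((P -> ~P) -> P).
Worlds forcing the formula: {1}.

1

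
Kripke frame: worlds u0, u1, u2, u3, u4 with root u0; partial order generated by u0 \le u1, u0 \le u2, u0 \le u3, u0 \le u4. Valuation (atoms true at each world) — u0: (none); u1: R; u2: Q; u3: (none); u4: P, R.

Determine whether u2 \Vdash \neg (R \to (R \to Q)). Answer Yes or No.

u2 \nVdash \neg (R \to (R \to Q)) since u2 is accessible from u2 and u2 \Vdash R \to (R \to Q).
u2 \Vdash R \to (R \to Q) vacuously: no world accessible from u2 forces the antecedent R.

No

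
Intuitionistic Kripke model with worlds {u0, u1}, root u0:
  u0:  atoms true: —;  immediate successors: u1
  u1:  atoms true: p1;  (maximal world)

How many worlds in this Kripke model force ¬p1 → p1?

2

u0: forces it.
u1: forces it.
Worlds forcing the formula: {u0, u1}.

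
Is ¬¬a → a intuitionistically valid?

This is double-negation elimination, which is not intuitionistically valid.
A Kripke countermodel: worlds w0, w1; order generated by w0 ≤ w1; atoms true at each world — w0:{}; w1:{a}.
w0 ⊮ ¬¬a → a: already at w0 itself, w0 ⊩ ¬¬a but w0 ⊮ a.
w0 lacks atom a, so w0 ⊮ a.
So the root w0 does not force the formula.

No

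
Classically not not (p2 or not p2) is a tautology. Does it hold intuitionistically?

This is the double negation of excluded middle, which is intuitionistically derivable.
Assuming not (p2 or not p2): from p2 we'd get p2 or not p2, so not p2; but then p2 or not p2 again — contradiction. Hence not not (p2 or not p2).

Yes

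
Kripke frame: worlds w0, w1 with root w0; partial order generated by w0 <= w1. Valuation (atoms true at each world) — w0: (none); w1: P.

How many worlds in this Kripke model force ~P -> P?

2

w0: forces it.
w1: forces it.
Worlds forcing the formula: {w0, w1}.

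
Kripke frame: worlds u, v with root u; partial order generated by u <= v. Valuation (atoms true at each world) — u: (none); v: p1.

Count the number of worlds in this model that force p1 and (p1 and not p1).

0

u: does not force it — u does not force p1 and (p1 and not p1) since u fails p1.
v: does not force it — v does not force p1 and (p1 and not p1) since v fails p1 and not p1.
Worlds forcing the formula: { }.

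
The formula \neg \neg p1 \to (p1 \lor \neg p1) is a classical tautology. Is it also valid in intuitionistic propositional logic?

This is a variant of double-negation elimination (deriving excluded middle from double negation), which is not intuitionistically valid.
A Kripke countermodel: worlds 0, 1; order generated by 0 \le 1; atoms true at each world — 0:{}; 1:{p1}.
0 \nVdash \neg \neg p1 \to (p1 \lor \neg p1): already at 0 itself, 0 \Vdash \neg \neg p1 but 0 \nVdash p1 \lor \neg p1.
0 \nVdash p1 \lor \neg p1: neither disjunct is forced at 0.
0 lacks atom p1, so 0 \nVdash p1.
So the root 0 does not force the formula.

No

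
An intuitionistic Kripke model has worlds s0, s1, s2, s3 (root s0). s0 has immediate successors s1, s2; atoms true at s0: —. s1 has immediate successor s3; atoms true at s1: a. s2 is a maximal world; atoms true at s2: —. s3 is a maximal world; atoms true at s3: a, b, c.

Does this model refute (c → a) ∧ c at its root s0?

Yes

s0 ⊮ (c → a) ∧ c since s0 fails c.
So the root s0 does not force (c → a) ∧ c; the model is a countermodel.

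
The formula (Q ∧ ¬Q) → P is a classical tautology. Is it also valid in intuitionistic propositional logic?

This is an instance of ex falso quodlibet, which is intuitionistically derivable.
No world can force both Q and ¬Q, so the antecedent Q ∧ ¬Q is never forced and the implication holds vacuously at every world.

Yes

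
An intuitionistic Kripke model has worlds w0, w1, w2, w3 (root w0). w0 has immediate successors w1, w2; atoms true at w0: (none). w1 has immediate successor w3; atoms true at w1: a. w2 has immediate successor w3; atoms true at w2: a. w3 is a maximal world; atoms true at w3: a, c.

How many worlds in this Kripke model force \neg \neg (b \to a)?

w0: forces it.
w1: forces it.
w2: forces it.
w3: forces it.
Worlds forcing the formula: {w0, w1, w2, w3}.

4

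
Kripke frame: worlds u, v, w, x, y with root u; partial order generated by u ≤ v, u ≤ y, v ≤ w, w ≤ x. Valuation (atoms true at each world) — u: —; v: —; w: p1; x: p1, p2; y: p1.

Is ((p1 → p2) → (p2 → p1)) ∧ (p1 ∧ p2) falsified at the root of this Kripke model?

Yes

u ⊮ ((p1 → p2) → (p2 → p1)) ∧ (p1 ∧ p2) since u fails p1 ∧ p2.
So the root u does not force ((p1 → p2) → (p2 → p1)) ∧ (p1 ∧ p2); the model is a countermodel.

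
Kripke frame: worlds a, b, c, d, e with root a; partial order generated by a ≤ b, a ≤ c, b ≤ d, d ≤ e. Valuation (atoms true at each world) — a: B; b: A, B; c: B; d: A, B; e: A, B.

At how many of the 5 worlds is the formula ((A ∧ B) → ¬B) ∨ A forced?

4

a: does not force it — a ⊮ ((A ∧ B) → ¬B) ∨ A: neither disjunct is forced at a.
b: forces it.
c: forces it.
d: forces it.
e: forces it.
Worlds forcing the formula: {b, c, d, e}.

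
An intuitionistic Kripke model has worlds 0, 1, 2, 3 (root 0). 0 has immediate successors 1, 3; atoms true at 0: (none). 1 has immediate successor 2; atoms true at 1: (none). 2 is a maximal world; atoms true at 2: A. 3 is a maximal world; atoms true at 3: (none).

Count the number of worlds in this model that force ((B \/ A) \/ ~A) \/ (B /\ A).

2

0: does not force it — 0 ||-/- ((B \/ A) \/ ~A) \/ (B /\ A): neither disjunct is forced at 0.
1: does not force it — 1 ||-/- ((B \/ A) \/ ~A) \/ (B /\ A): neither disjunct is forced at 1.
2: forces it.
3: forces it.
Worlds forcing the formula: {2, 3}.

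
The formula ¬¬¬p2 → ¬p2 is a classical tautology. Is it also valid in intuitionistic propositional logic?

This is triple-negation reduction, which is intuitionistically derivable.
Assume ¬¬¬p2 and suppose p2. Then ¬¬p2 (double-negation introduction), contradicting ¬¬¬p2. So ¬p2.

Yes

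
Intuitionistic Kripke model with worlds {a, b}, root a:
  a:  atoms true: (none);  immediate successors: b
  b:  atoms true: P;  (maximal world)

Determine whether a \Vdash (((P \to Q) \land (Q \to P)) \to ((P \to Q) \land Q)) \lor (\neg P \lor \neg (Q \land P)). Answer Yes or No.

Yes

a \Vdash (((P \to Q) \land (Q \to P)) \to ((P \to Q) \land Q)) \lor (\neg P \lor \neg (Q \land P)) via the disjunct ((P \to Q) \land (Q \to P)) \to ((P \to Q) \land Q).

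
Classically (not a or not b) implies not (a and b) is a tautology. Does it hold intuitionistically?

This is a constructively valid De Morgan direction (disjunction of negations to negated conjunction), which is intuitionistically derivable.
If not a holds at a world then no accessible world forces a, hence none forces a and b; likewise for not b.

Yes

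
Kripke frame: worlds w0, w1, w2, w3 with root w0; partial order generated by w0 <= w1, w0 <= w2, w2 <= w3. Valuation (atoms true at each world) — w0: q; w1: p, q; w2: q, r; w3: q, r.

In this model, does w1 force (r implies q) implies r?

No

w1 does not force (r implies q) implies r: already at w1 itself, w1 forces r implies q but w1 does not force r.
w1 lacks atom r, so w1 does not force r.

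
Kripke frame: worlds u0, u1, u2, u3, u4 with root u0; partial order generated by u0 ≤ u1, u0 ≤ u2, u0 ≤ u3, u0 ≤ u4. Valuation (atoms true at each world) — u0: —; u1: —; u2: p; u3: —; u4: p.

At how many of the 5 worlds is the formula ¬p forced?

u0: does not force it — u0 ⊮ ¬p since u2 is accessible from u0 and u2 ⊩ p.
u1: forces it.
u2: does not force it.
u3: forces it.
u4: does not force it.
Worlds forcing the formula: {u1, u3}.

2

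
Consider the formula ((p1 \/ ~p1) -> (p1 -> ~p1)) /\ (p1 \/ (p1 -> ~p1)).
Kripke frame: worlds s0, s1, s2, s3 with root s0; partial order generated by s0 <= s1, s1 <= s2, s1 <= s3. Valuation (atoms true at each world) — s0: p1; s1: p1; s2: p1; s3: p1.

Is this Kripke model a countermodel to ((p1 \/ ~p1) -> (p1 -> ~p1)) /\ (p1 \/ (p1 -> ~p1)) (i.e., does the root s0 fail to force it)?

s0 ||-/- ((p1 \/ ~p1) -> (p1 -> ~p1)) /\ (p1 \/ (p1 -> ~p1)) since s0 fails (p1 \/ ~p1) -> (p1 -> ~p1).
So the root s0 does not force ((p1 \/ ~p1) -> (p1 -> ~p1)) /\ (p1 \/ (p1 -> ~p1)); the model is a countermodel.

Yes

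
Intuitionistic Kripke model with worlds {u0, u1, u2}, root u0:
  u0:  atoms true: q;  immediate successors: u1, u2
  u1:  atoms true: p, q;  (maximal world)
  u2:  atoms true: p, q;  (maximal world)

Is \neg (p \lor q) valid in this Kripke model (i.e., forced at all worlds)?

No

Not every world: u0 \nVdash \neg (p \lor q).
u0 \nVdash \neg (p \lor q) since u0 is accessible from u0 and u0 \Vdash p \lor q.
u0 \Vdash p \lor q via the disjunct q.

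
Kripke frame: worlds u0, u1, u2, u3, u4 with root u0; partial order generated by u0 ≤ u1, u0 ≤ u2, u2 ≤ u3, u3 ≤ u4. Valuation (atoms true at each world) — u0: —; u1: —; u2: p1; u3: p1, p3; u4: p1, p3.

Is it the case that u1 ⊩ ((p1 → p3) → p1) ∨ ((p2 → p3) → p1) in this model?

No

u1 ⊮ ((p1 → p3) → p1) ∨ ((p2 → p3) → p1): neither disjunct is forced at u1.
u1 ⊮ (p1 → p3) → p1: already at u1 itself, u1 ⊩ p1 → p3 but u1 ⊮ p1.
u1 lacks atom p1, so u1 ⊮ p1.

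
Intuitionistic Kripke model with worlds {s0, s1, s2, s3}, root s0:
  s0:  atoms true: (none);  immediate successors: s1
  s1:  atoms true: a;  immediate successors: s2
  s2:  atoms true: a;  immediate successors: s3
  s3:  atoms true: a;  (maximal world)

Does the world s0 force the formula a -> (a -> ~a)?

s0 ||-/- a -> (a -> ~a): at the accessible world s1, s1 ||- a but s1 ||-/- a -> ~a.
s1 ||-/- a -> ~a: already at s1 itself, s1 ||- a but s1 ||-/- ~a.
s1 ||-/- ~a since s1 is accessible from s1 and s1 ||- a.

No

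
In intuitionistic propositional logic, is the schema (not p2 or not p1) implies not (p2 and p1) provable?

This is a constructively valid De Morgan direction (disjunction of negations to negated conjunction), which is intuitionistically derivable.
If not p2 holds at a world then no accessible world forces p2, hence none forces p2 and p1; likewise for not p1.

Yes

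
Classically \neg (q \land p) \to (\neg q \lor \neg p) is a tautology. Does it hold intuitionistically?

No

This is the constructively invalid direction of De Morgan's law for conjunction, which is not intuitionistically valid.
A Kripke countermodel: worlds u0, u1, u2; order generated by u0 \le u1, u0 \le u2; atoms true at each world — u0:{}; u1:{q}; u2:{p}.
u0 \nVdash \neg (q \land p) \to (\neg q \lor \neg p): already at u0 itself, u0 \Vdash \neg (q \land p) but u0 \nVdash \neg q \lor \neg p.
u0 \nVdash \neg q \lor \neg p: neither disjunct is forced at u0.
u0 \nVdash \neg q since u1 is accessible from u0 and u1 \Vdash q.
So the root u0 does not force the formula.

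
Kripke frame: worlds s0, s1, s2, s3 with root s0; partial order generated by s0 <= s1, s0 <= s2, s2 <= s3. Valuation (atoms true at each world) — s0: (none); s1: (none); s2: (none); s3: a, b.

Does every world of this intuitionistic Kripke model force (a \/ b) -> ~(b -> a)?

No

Not every world: s0 ||-/- (a \/ b) -> ~(b -> a).
s0 ||-/- (a \/ b) -> ~(b -> a): at the accessible world s3, s3 ||- a \/ b but s3 ||-/- ~(b -> a).
s3 ||-/- ~(b -> a) since s3 is accessible from s3 and s3 ||- b -> a.
s3 ||- b -> a: every world accessible from s3 that forces b (namely s3) also forces a.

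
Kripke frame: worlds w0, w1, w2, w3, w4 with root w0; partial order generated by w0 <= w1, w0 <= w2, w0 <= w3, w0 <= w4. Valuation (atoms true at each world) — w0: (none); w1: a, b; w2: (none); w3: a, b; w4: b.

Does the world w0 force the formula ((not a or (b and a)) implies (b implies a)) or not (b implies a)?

No

w0 does not force ((not a or (b and a)) implies (b implies a)) or not (b implies a): neither disjunct is forced at w0.
w0 does not force (not a or (b and a)) implies (b implies a): at the accessible world w4, w4 forces not a or (b and a) but w4 does not force b implies a.
w4 does not force b implies a: already at w4 itself, w4 forces b but w4 does not force a.
w4 lacks atom a, so w4 does not force a.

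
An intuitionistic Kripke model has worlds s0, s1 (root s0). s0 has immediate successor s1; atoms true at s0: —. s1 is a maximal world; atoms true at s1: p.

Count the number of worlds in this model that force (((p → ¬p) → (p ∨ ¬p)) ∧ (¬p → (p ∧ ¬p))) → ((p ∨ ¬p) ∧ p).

s0: does not force it — s0 ⊮ (((p → ¬p) → (p ∨ ¬p)) ∧ (¬p → (p ∧ ¬p))) → ((p ∨ ¬p) ∧ p): already at s0 itself, s0 ⊩ ((p → ¬p) → (p ∨ ¬p)) ∧ (¬p → (p ∧ ¬p)) but s0 ⊮ (p ∨ ¬p) ∧ p.
s1: forces it.
Worlds forcing the formula: {s1}.

1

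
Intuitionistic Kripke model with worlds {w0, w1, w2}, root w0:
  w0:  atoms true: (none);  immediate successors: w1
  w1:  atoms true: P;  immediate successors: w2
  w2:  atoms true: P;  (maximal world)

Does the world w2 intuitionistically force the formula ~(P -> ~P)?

w2 ||- ~(P -> ~P): no world accessible from w2 forces P -> ~P.

Yes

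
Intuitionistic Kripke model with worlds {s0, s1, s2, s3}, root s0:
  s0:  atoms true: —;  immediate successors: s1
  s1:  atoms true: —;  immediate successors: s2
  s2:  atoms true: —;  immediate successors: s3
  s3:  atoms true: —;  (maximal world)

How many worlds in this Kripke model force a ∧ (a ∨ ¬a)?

0

s0: does not force it — s0 ⊮ a ∧ (a ∨ ¬a) since s0 fails a.
s1: does not force it — s1 ⊮ a ∧ (a ∨ ¬a) since s1 fails a.
s2: does not force it — s2 ⊮ a ∧ (a ∨ ¬a) since s2 fails a.
s3: does not force it.
Worlds forcing the formula: { }.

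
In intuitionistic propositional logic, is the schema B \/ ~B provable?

This is the law of excluded middle, which is not intuitionistically valid.
A Kripke countermodel: worlds 0, 1; order generated by 0 <= 1; atoms true at each world — 0:{}; 1:{B}.
0 ||-/- B \/ ~B: neither disjunct is forced at 0.
0 lacks atom B, so 0 ||-/- B.
So the root 0 does not force the formula.

No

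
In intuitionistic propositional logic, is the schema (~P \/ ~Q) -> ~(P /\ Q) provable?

Yes

This is a constructively valid De Morgan direction (disjunction of negations to negated conjunction), which is intuitionistically derivable.
If ~P holds at a world then no accessible world forces P, hence none forces P /\ Q; likewise for ~Q.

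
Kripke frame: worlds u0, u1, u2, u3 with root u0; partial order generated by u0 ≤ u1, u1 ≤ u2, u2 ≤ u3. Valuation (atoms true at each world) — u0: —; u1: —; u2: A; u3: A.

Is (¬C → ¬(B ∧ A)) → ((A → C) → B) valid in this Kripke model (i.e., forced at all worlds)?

u0 ⊩ (¬C → ¬(B ∧ A)) → ((A → C) → B): every world accessible from u0 that forces ¬C → ¬(B ∧ A) (namely u0, u1, u2, u3) also forces (A → C) → B.
Since the root u0 forces (¬C → ¬(B ∧ A)) → ((A → C) → B) and forcing is persistent (monotone upward), every world forces it.

Yes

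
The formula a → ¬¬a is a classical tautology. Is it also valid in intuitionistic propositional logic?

This is double-negation introduction, which is intuitionistically derivable.
If a world forces a then every accessible world forces a (persistence), so none forces ¬a; hence ¬¬a.

Yes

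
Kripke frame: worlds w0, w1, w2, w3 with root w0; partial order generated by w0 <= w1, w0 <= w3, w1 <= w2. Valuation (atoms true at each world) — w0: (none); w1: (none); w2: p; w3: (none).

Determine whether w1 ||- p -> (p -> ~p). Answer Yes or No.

No

w1 ||-/- p -> (p -> ~p): at the accessible world w2, w2 ||- p but w2 ||-/- p -> ~p.
w2 ||-/- p -> ~p: already at w2 itself, w2 ||- p but w2 ||-/- ~p.
w2 ||-/- ~p since w2 is accessible from w2 and w2 ||- p.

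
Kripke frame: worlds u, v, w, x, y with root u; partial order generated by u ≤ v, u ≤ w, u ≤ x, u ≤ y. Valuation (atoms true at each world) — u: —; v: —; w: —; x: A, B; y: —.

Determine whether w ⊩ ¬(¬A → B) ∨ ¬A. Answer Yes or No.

Yes

w ⊩ ¬(¬A → B) ∨ ¬A via the disjunct ¬(¬A → B).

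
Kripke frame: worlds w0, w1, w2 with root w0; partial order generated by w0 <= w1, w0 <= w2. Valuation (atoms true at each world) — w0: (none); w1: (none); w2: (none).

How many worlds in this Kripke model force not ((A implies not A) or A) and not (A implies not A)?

w0: does not force it — w0 does not force not ((A implies not A) or A) and not (A implies not A) since w0 fails not ((A implies not A) or A).
w1: does not force it.
w2: does not force it.
Worlds forcing the formula: { }.

0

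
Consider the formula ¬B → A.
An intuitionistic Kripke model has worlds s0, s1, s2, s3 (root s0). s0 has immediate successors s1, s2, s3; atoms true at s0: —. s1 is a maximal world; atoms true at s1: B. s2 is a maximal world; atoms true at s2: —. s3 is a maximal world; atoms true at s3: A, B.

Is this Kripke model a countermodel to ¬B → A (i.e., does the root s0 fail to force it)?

s0 ⊮ ¬B → A: at the accessible world s2, s2 ⊩ ¬B but s2 ⊮ A.
s2 lacks atom A, so s2 ⊮ A.
So the root s0 does not force ¬B → A; the model is a countermodel.

Yes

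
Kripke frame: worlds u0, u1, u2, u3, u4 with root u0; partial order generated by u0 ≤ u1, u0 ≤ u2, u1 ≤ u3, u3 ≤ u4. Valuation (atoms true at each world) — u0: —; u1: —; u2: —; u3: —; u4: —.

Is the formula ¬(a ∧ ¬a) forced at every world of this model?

u0 ⊩ ¬(a ∧ ¬a): no world accessible from u0 forces a ∧ ¬a.
Since the root u0 forces ¬(a ∧ ¬a) and forcing is persistent (monotone upward), every world forces it.

Yes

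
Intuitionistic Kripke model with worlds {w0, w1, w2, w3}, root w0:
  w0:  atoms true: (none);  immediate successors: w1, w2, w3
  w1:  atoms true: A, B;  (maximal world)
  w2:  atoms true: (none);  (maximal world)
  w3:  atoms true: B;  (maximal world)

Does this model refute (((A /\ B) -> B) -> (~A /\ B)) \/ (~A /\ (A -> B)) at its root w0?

Yes

w0 ||-/- (((A /\ B) -> B) -> (~A /\ B)) \/ (~A /\ (A -> B)): neither disjunct is forced at w0.
w0 ||-/- ((A /\ B) -> B) -> (~A /\ B): already at w0 itself, w0 ||- (A /\ B) -> B but w0 ||-/- ~A /\ B.
w0 ||-/- ~A /\ B since w0 fails ~A.
So the root w0 does not force (((A /\ B) -> B) -> (~A /\ B)) \/ (~A /\ (A -> B)); the model is a countermodel.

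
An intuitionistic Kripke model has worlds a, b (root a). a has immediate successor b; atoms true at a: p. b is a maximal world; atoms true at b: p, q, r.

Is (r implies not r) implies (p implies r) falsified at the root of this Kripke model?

No

a forces (r implies not r) implies (p implies r) vacuously: no world accessible from a forces the antecedent r implies not r.
So the root a forces (r implies not r) implies (p implies r); the model is not a countermodel.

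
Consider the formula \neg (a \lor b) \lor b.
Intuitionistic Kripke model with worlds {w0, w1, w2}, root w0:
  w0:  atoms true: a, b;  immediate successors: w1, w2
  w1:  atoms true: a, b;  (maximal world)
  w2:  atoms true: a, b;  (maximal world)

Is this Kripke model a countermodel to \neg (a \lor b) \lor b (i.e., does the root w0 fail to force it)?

w0 \Vdash \neg (a \lor b) \lor b via the disjunct b.
So the root w0 forces \neg (a \lor b) \lor b; the model is not a countermodel.

No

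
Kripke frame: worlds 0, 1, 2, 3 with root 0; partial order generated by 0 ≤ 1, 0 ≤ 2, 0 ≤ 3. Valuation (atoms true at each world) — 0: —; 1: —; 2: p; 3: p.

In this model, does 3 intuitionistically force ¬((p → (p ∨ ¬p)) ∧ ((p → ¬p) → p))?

3 ⊮ ¬((p → (p ∨ ¬p)) ∧ ((p → ¬p) → p)) since 3 is accessible from 3 and 3 ⊩ (p → (p ∨ ¬p)) ∧ ((p → ¬p) → p).
3 ⊩ (p → (p ∨ ¬p)) ∧ ((p → ¬p) → p) since 3 forces both conjuncts.

No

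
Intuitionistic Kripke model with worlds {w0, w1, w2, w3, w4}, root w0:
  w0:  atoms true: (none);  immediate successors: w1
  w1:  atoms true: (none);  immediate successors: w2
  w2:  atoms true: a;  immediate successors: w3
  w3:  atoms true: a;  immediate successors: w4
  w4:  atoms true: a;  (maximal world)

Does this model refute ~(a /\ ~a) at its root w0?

w0 ||- ~(a /\ ~a): no world accessible from w0 forces a /\ ~a.
So the root w0 forces ~(a /\ ~a); the model is not a countermodel.

No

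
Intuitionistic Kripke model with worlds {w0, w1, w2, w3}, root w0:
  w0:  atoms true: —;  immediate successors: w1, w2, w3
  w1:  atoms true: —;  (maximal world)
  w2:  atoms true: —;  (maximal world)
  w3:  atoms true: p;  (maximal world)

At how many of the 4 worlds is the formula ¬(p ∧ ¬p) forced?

w0: forces it.
w1: forces it.
w2: forces it.
w3: forces it.
Worlds forcing the formula: {w0, w1, w2, w3}.

4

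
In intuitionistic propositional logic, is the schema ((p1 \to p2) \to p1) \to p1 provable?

This is Peirce's law, which is not intuitionistically valid.
A Kripke countermodel: worlds s0, s1; order generated by s0 \le s1; atoms true at each world — s0:{}; s1:{p1}.
s0 \nVdash ((p1 \to p2) \to p1) \to p1: already at s0 itself, s0 \Vdash (p1 \to p2) \to p1 but s0 \nVdash p1.
s0 lacks atom p1, so s0 \nVdash p1.
So the root s0 does not force the formula.

No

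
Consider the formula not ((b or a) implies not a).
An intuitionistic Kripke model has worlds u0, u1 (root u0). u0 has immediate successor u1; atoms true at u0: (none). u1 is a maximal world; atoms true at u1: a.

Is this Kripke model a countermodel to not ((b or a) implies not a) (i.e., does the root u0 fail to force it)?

No

u0 forces not ((b or a) implies not a): no world accessible from u0 forces (b or a) implies not a.
So the root u0 forces not ((b or a) implies not a); the model is not a countermodel.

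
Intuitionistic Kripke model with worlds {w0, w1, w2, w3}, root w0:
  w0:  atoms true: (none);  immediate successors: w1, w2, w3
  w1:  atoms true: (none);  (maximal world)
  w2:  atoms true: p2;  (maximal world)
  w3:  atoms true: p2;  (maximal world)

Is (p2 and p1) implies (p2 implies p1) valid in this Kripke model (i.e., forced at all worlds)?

w0 forces (p2 and p1) implies (p2 implies p1) vacuously: no world accessible from w0 forces the antecedent p2 and p1.
Since the root w0 forces (p2 and p1) implies (p2 implies p1) and forcing is persistent (monotone upward), every world forces it.

Yes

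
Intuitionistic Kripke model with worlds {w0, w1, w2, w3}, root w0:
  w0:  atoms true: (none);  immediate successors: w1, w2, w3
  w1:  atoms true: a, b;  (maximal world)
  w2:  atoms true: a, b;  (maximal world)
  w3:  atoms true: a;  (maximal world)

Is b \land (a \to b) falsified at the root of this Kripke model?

w0 \nVdash b \land (a \to b) since w0 fails b.
So the root w0 does not force b \land (a \to b); the model is a countermodel.

Yes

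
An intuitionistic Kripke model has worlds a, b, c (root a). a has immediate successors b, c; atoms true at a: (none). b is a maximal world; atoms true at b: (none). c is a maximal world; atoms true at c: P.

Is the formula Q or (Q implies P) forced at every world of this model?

Yes

a forces Q or (Q implies P) via the disjunct Q implies P.
Since the root a forces Q or (Q implies P) and forcing is persistent (monotone upward), every world forces it.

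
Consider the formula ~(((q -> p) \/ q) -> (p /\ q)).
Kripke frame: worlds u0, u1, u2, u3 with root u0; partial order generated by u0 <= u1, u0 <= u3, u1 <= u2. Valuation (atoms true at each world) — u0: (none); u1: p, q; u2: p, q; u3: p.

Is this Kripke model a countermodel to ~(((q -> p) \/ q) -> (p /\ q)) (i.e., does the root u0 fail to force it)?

u0 ||-/- ~(((q -> p) \/ q) -> (p /\ q)) since u1 is accessible from u0 and u1 ||- ((q -> p) \/ q) -> (p /\ q).
u1 ||- ((q -> p) \/ q) -> (p /\ q): every world accessible from u1 that forces (q -> p) \/ q (namely u1, u2) also forces p /\ q.
So the root u0 does not force ~(((q -> p) \/ q) -> (p /\ q)); the model is a countermodel.

Yes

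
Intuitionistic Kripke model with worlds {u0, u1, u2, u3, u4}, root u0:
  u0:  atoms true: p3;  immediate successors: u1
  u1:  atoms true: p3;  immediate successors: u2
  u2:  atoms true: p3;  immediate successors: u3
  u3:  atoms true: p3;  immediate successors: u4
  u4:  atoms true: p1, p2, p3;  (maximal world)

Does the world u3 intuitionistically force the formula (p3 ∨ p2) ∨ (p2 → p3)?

u3 ⊩ (p3 ∨ p2) ∨ (p2 → p3) via the disjunct p3 ∨ p2.

Yes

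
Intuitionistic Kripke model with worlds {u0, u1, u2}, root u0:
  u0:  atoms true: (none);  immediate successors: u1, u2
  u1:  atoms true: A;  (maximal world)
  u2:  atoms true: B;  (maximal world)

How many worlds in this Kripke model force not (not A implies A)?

u0: does not force it — u0 does not force not (not A implies A) since u1 is accessible from u0 and u1 forces not A implies A.
u1: does not force it — u1 does not force not (not A implies A) since u1 is accessible from u1 and u1 forces not A implies A.
u2: forces it.
Worlds forcing the formula: {u2}.

1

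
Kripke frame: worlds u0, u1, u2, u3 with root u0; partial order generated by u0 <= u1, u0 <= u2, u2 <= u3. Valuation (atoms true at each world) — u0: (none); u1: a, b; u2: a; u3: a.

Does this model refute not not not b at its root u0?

Yes

u0 does not force not not not b since u1 is accessible from u0 and u1 forces not not b.
u1 forces not not b: no world accessible from u1 forces not b.
So the root u0 does not force not not not b; the model is a countermodel.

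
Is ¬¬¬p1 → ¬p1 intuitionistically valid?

Yes

This is triple-negation reduction, which is intuitionistically derivable.
Assume ¬¬¬p1 and suppose p1. Then ¬¬p1 (double-negation introduction), contradicting ¬¬¬p1. So ¬p1.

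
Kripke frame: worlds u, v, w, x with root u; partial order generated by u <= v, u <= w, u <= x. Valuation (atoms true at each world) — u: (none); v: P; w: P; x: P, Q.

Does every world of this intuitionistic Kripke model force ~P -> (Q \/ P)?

u ||- ~P -> (Q \/ P) vacuously: no world accessible from u forces the antecedent ~P.
Since the root u forces ~P -> (Q \/ P) and forcing is persistent (monotone upward), every world forces it.

Yes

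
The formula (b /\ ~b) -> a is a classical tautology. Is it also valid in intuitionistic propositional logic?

Yes

This is an instance of ex falso quodlibet, which is intuitionistically derivable.
No world can force both b and ~b, so the antecedent b /\ ~b is never forced and the implication holds vacuously at every world.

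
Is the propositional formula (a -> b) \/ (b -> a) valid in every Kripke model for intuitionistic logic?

This is the Gödel–Dummett linearity axiom, which is not intuitionistically valid.
A Kripke countermodel: worlds 0, 1, 2; order generated by 0 <= 1, 0 <= 2; atoms true at each world — 0:{}; 1:{a}; 2:{b}.
0 ||-/- (a -> b) \/ (b -> a): neither disjunct is forced at 0.
0 ||-/- a -> b: at the accessible world 1, 1 ||- a but 1 ||-/- b.
1 lacks atom b, so 1 ||-/- b.
So the root 0 does not force the formula.

No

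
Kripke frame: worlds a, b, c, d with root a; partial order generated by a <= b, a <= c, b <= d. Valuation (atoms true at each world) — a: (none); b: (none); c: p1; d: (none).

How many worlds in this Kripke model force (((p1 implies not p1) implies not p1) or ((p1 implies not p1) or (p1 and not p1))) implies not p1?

2

a: does not force it — a does not force (((p1 implies not p1) implies not p1) or ((p1 implies not p1) or (p1 and not p1))) implies not p1: already at a itself, a forces ((p1 implies not p1) implies not p1) or ((p1 implies not p1) or (p1 and not p1)) but a does not force not p1.
b: forces it.
c: does not force it — c does not force (((p1 implies not p1) implies not p1) or ((p1 implies not p1) or (p1 and not p1))) implies not p1: already at c itself, c forces ((p1 implies not p1) implies not p1) or ((p1 implies not p1) or (p1 and not p1)) but c does not force not p1.
d: forces it.
Worlds forcing the formula: {b, d}.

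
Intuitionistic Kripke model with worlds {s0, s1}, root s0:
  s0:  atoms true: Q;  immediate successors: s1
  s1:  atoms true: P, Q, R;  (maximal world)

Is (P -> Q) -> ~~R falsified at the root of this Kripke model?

No

s0 ||- (P -> Q) -> ~~R: every world accessible from s0 that forces P -> Q (namely s0, s1) also forces ~~R.
So the root s0 forces (P -> Q) -> ~~R; the model is not a countermodel.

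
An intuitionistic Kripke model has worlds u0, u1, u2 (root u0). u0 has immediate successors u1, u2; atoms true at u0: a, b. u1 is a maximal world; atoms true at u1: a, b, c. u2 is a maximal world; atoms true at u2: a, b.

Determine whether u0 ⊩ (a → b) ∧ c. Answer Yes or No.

u0 ⊮ (a → b) ∧ c since u0 fails c.

No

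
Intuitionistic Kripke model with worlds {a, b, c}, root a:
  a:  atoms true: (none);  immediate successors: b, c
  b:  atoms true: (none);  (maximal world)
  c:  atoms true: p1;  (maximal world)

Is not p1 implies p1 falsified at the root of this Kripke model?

a does not force not p1 implies p1: at the accessible world b, b forces not p1 but b does not force p1.
b lacks atom p1, so b does not force p1.
So the root a does not force not p1 implies p1; the model is a countermodel.

Yes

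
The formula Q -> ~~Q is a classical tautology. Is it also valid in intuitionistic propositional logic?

This is double-negation introduction, which is intuitionistically derivable.
If a world forces Q then every accessible world forces Q (persistence), so none forces ~Q; hence ~~Q.

Yes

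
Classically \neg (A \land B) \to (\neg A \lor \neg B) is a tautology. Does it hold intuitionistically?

This is the constructively invalid direction of De Morgan's law for conjunction, which is not intuitionistically valid.
A Kripke countermodel: worlds s0, s1, s2; order generated by s0 \le s1, s0 \le s2; atoms true at each world — s0:{}; s1:{A}; s2:{B}.
s0 \nVdash \neg (A \land B) \to (\neg A \lor \neg B): already at s0 itself, s0 \Vdash \neg (A \land B) but s0 \nVdash \neg A \lor \neg B.
s0 \nVdash \neg A \lor \neg B: neither disjunct is forced at s0.
s0 \nVdash \neg A since s1 is accessible from s0 and s1 \Vdash A.
So the root s0 does not force the formula.

No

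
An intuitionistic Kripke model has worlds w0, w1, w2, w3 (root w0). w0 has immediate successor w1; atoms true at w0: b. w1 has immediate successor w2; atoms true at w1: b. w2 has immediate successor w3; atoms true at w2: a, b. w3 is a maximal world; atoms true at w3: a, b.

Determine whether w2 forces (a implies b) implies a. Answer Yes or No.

Yes

w2 forces (a implies b) implies a: every world accessible from w2 that forces a implies b (namely w2, w3) also forces a.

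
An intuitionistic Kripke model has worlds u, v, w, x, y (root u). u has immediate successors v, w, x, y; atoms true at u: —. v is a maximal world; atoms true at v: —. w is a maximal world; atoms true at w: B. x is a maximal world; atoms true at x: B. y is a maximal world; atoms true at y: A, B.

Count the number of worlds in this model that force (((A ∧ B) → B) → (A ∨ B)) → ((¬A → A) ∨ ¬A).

u: forces it.
v: forces it.
w: forces it.
x: forces it.
y: forces it.
Worlds forcing the formula: {u, v, w, x, y}.

5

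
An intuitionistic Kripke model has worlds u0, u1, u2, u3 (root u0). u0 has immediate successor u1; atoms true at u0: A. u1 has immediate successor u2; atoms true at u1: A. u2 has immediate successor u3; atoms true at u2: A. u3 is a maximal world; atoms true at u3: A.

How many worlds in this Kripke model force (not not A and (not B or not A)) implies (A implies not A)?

0

u0: does not force it — u0 does not force (not not A and (not B or not A)) implies (A implies not A): already at u0 itself, u0 forces not not A and (not B or not A) but u0 does not force A implies not A.
u1: does not force it — u1 does not force (not not A and (not B or not A)) implies (A implies not A): already at u1 itself, u1 forces not not A and (not B or not A) but u1 does not force A implies not A.
u2: does not force it — u2 does not force (not not A and (not B or not A)) implies (A implies not A): already at u2 itself, u2 forces not not A and (not B or not A) but u2 does not force A implies not A.
u3: does not force it.
Worlds forcing the formula: { }.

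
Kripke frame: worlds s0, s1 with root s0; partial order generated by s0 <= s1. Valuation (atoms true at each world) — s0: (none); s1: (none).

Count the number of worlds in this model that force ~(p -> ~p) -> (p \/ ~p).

s0: forces it.
s1: forces it.
Worlds forcing the formula: {s0, s1}.

2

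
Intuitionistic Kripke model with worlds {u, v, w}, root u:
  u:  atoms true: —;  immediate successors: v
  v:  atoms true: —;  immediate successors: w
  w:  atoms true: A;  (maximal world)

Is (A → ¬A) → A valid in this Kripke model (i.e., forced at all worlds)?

Yes

u ⊩ (A → ¬A) → A vacuously: no world accessible from u forces the antecedent A → ¬A.
Since the root u forces (A → ¬A) → A and forcing is persistent (monotone upward), every world forces it.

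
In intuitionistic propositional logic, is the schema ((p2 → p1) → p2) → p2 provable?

This is Peirce's law, which is not intuitionistically valid.
A Kripke countermodel: worlds u0, u1; order generated by u0 ≤ u1; atoms true at each world — u0:{}; u1:{p2}.
u0 ⊮ ((p2 → p1) → p2) → p2: already at u0 itself, u0 ⊩ (p2 → p1) → p2 but u0 ⊮ p2.
u0 lacks atom p2, so u0 ⊮ p2.
So the root u0 does not force the formula.

No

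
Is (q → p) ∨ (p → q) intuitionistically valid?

No

This is the Gödel–Dummett linearity axiom, which is not intuitionistically valid.
A Kripke countermodel: worlds u0, u1, u2; order generated by u0 ≤ u1, u0 ≤ u2; atoms true at each world — u0:{}; u1:{q}; u2:{p}.
u0 ⊮ (q → p) ∨ (p → q): neither disjunct is forced at u0.
u0 ⊮ q → p: at the accessible world u1, u1 ⊩ q but u1 ⊮ p.
u1 lacks atom p, so u1 ⊮ p.
So the root u0 does not force the formula.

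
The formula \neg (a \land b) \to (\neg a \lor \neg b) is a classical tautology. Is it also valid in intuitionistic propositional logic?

This is the constructively invalid direction of De Morgan's law for conjunction, which is not intuitionistically valid.
A Kripke countermodel: worlds u, v, w; order generated by u \le v, u \le w; atoms true at each world — u:{}; v:{a}; w:{b}.
u \nVdash \neg (a \land b) \to (\neg a \lor \neg b): already at u itself, u \Vdash \neg (a \land b) but u \nVdash \neg a \lor \neg b.
u \nVdash \neg a \lor \neg b: neither disjunct is forced at u.
u \nVdash \neg a since v is accessible from u and v \Vdash a.
So the root u does not force the formula.

No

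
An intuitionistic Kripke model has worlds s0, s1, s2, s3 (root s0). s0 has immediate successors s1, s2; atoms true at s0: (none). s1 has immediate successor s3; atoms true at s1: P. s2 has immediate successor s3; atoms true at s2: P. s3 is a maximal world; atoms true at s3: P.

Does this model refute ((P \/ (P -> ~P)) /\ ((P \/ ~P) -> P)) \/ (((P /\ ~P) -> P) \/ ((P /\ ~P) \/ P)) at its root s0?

s0 ||- ((P \/ (P -> ~P)) /\ ((P \/ ~P) -> P)) \/ (((P /\ ~P) -> P) \/ ((P /\ ~P) \/ P)) via the disjunct ((P /\ ~P) -> P) \/ ((P /\ ~P) \/ P).
So the root s0 forces ((P \/ (P -> ~P)) /\ ((P \/ ~P) -> P)) \/ (((P /\ ~P) -> P) \/ ((P /\ ~P) \/ P)); the model is not a countermodel.

No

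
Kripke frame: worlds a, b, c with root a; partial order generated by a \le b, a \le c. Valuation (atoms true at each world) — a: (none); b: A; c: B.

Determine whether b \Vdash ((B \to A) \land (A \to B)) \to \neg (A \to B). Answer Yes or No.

Yes

b \Vdash ((B \to A) \land (A \to B)) \to \neg (A \to B) vacuously: no world accessible from b forces the antecedent (B \to A) \land (A \to B).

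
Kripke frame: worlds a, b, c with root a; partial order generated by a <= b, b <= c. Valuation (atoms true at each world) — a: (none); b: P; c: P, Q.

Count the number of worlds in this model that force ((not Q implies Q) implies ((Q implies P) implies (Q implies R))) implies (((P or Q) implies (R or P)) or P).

3

a: forces it.
b: forces it.
c: forces it.
Worlds forcing the formula: {a, b, c}.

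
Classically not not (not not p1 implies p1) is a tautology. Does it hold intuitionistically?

This is the double negation of double-negation elimination, which is intuitionistically derivable.
By Glivenko's theorem the double negation of any classical propositional tautology is intuitionistically provable; not not p1 implies p1 is classically a tautology.

Yes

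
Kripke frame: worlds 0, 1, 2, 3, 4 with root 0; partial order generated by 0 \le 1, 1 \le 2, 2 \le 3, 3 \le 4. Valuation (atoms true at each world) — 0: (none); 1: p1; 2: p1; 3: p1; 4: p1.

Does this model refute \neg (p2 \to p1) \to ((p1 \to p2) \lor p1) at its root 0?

0 \Vdash \neg (p2 \to p1) \to ((p1 \to p2) \lor p1) vacuously: no world accessible from 0 forces the antecedent \neg (p2 \to p1).
So the root 0 forces \neg (p2 \to p1) \to ((p1 \to p2) \lor p1); the model is not a countermodel.

No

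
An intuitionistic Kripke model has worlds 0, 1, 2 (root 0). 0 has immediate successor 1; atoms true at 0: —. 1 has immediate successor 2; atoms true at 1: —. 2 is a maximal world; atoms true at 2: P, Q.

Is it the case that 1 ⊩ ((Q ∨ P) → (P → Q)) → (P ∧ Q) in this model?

1 ⊮ ((Q ∨ P) → (P → Q)) → (P ∧ Q): already at 1 itself, 1 ⊩ (Q ∨ P) → (P → Q) but 1 ⊮ P ∧ Q.
1 ⊮ P ∧ Q since 1 fails P.

No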